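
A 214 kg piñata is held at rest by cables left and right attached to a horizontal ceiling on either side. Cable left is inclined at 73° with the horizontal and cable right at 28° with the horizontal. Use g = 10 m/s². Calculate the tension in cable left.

Weight W = 214 × 10 = 2140 N acts straight down.
Horizontal: T_left cos 73° = T_right cos 28°  →  T_right = 0.3311 T_left.
Vertical: T_left sin 73° + T_right sin 28° = 2140.
Substituting the horizontal relation into the vertical equation gives 1.112 T_left = 2140, so T_left = 1925 N.

T_left ≈ 1920 N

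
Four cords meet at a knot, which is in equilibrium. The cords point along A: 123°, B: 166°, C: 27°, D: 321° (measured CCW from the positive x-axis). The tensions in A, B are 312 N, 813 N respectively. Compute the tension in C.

T_C ≈ 271 N

Resolve: ΣF_x = 312 cos 123° + 813 cos 166° + T_C cos 27° + T_D cos 321° = 0.
        ΣF_y = 312 sin 123° + 813 sin 166° + T_C sin 27° + T_D sin 321° = 0.
The known terms sum to (-958.8, 458.3) N, so 0.8910 T_C + 0.7771 T_D = 958.8 and 0.4540 T_C − 0.6293 T_D = -458.3.
Solving simultaneously: T_C = 270.6 N, T_D = 923.5 N.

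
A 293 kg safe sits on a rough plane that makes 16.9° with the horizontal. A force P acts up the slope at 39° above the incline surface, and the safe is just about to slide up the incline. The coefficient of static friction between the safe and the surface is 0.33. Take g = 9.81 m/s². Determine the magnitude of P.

P ≈ 1770 N

On the verge of sliding up the incline, friction equals μN and acts down the slope.
Perpendicular: N + P sin 39° = W cos 16.9° = 2750 N.
Along incline: P cos 39° = W sin 16.9° + μN  with W sin 16.9° = 835.6 N.
Solving the pair for P and N: P = 1770 N, N = 1636 N (and f = μN = 540 N).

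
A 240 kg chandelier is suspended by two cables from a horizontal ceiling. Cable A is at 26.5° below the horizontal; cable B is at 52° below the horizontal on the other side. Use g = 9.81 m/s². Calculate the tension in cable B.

T_B ≈ 2150 N

Weight W = 240 × 9.81 = 2354 N acts straight down.
Horizontal: T_A cos 26.5° = T_B cos 52°  →  T_A = 0.6879 T_B.
Vertical: T_A sin 26.5° + T_B sin 52° = 2354.
Substituting the horizontal relation into the vertical equation gives 1.095 T_B = 2354, so T_B = 2150 N.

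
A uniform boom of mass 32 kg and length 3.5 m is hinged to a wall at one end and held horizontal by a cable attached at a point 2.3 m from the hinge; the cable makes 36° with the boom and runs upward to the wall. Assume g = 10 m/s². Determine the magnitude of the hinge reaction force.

|H| ≈ 344 N

Take torques about the hinge: T sin 36° · 2.3 = 32×10×1.75 = 560 N·m.
So T = 560 / (0.5878 × 2.3) = 414.23 N.
ΣF_x = 0: H_x = T cos 36° = 335.12 N.
ΣF_y = 0: H_y = (32×10) − T sin 36° = 320 − 243.48 = 76.522 N.
|H| = √(H_x² + H_y²) = √((335.12)² + (76.522)²) = 343.74 N.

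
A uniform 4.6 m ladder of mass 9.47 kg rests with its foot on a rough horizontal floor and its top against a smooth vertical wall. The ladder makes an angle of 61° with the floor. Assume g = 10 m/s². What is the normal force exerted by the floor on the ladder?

N_floor ≈ 94.7 N

ΣF_y = 0: N_floor = 9.47×10 = 94.7 N.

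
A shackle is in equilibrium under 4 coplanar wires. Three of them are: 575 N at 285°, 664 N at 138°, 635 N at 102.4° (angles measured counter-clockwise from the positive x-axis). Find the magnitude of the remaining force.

F ≈ 700 N

Sum the known components: ΣF_x = -481 N, ΣF_y = 509.1 N.
For equilibrium the remaining force must supply (−ΣF_x, −ΣF_y) = (481, -509.1) N.
Magnitude = √((481)² + (-509.1)²) = 700.4 N; direction = atan2(-509.1, 481) = 313.4°.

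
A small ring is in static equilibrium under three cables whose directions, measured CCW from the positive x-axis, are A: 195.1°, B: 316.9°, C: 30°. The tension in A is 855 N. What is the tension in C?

T_C ≈ 759 N

Resolve: ΣF_x = 855 cos 195.1° + T_B cos 316.9° + T_C cos 30° = 0.
        ΣF_y = 855 sin 195.1° + T_B sin 316.9° + T_C sin 30° = 0.
The known terms sum to (-825.5, -222.7) N, so 0.7302 T_B + 0.8660 T_C = 825.5 and -0.6833 T_B + 0.5000 T_C = 222.7.
Solving simultaneously: T_B = 229.8 N, T_C = 759.5 N.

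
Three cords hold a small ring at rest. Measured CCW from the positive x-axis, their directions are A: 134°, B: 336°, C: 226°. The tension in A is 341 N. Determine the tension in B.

T_B ≈ 363 N

Resolve: ΣF_x = 341 cos 134° + T_B cos 336° + T_C cos 226° = 0.
        ΣF_y = 341 sin 134° + T_B sin 336° + T_C sin 226° = 0.
The known terms sum to (-236.9, 245.3) N, so 0.9135 T_B − 0.6947 T_C = 236.9 and -0.4067 T_B − 0.7193 T_C = -245.3.
Solving simultaneously: T_B = 362.7 N, T_C = 135.9 N.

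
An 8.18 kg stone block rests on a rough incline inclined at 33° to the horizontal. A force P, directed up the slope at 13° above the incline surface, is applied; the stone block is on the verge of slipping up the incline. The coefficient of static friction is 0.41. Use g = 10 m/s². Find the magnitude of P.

P ≈ 68.1 N

On the verge of sliding up the incline, friction equals μN and acts down the slope.
Perpendicular: N + P sin 13° = W cos 33° = 68.6 N.
Along incline: P cos 13° = W sin 33° + μN  with W sin 33° = 44.55 N.
Solving the pair for P and N: P = 68.14 N, N = 53.27 N (and f = μN = 21.84 N).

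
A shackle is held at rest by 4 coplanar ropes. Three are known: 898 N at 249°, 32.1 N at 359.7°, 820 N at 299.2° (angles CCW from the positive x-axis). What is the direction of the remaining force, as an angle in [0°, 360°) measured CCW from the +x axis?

Sum the known components: ΣF_x = 110.3 N, ΣF_y = -1554 N.
For equilibrium the remaining force must supply (−ΣF_x, −ΣF_y) = (-110.3, 1554) N.
Magnitude = √((-110.3)² + (1554)²) = 1558 N; direction = atan2(1554, -110.3) = 94.1°.

θ ≈ 94.1°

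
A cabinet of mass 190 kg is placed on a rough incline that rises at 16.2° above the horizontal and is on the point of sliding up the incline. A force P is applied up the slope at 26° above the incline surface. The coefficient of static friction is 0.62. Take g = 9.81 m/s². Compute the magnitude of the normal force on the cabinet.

On the verge of sliding up the incline, friction equals μN and acts down the slope.
Perpendicular: N + P sin 26° = W cos 16.2° = 1790 N.
Along incline: P cos 26° = W sin 16.2° + μN  with W sin 16.2° = 520 N.
Solving the pair for P and N: P = 1392 N, N = 1180 N (and f = μN = 731.3 N).

N ≈ 1180 N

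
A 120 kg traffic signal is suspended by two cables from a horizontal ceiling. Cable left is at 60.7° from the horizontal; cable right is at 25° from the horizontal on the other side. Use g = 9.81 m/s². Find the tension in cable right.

Weight W = 120 × 9.81 = 1177 N acts straight down.
Horizontal: T_left cos 60.7° = T_right cos 25°  →  T_left = 1.852 T_right.
Vertical: T_left sin 60.7° + T_right sin 25° = 1177.
Substituting the horizontal relation into the vertical equation gives 2.038 T_right = 1177, so T_right = 577.7 N.

T_right ≈ 578 N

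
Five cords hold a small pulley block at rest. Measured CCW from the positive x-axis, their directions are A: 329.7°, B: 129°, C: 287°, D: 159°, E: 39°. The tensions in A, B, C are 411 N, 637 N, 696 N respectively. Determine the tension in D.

Resolve: ΣF_x = 411 cos 329.7° + 637 cos 129° + 696 cos 287° + T_D cos 159° + T_E cos 39° = 0.
        ΣF_y = 411 sin 329.7° + 637 sin 129° + 696 sin 287° + T_D sin 159° + T_E sin 39° = 0.
The known terms sum to (157.5, -377.9) N, so -0.9336 T_D + 0.7771 T_E = -157.5 and 0.3584 T_D + 0.6293 T_E = 377.9.
Solving simultaneously: T_D = 453.6 N, T_E = 342.2 N.

T_D ≈ 454 N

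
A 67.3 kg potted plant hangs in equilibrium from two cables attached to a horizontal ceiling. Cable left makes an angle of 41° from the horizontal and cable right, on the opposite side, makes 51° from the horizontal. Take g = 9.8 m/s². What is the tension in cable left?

T_left ≈ 415 N

Weight W = 67.3 × 9.8 = 659.5 N acts straight down.
Horizontal: T_left cos 41° = T_right cos 51°  →  T_right = 1.199 T_left.
Vertical: T_left sin 41° + T_right sin 51° = 659.5.
Substituting the horizontal relation into the vertical equation gives 1.588 T_left = 659.5, so T_left = 415.3 N.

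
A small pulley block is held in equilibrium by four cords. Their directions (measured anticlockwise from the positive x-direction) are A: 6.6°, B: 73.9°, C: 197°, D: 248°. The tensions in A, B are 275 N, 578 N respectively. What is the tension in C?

T_C ≈ 234 N

Resolve: ΣF_x = 275 cos 6.6° + 578 cos 73.9° + T_C cos 197° + T_D cos 248° = 0.
        ΣF_y = 275 sin 6.6° + 578 sin 73.9° + T_C sin 197° + T_D sin 248° = 0.
The known terms sum to (433.5, 586.9) N, so -0.9563 T_C − 0.3746 T_D = -433.5 and -0.2924 T_C − 0.9272 T_D = -586.9.
Solving simultaneously: T_C = 234.2 N, T_D = 559.2 N.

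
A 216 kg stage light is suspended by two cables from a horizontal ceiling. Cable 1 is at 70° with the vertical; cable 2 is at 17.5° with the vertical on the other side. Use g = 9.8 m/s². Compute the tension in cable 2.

T_2 ≈ 1990 N

Angles from the horizontal: cable 1 is 90° − 70° = 20°, cable 2 is 90° − 17.5° = 72.5°.
Weight W = 216 × 9.8 = 2117 N acts straight down.
Horizontal: T_1 cos 20° = T_2 cos 72.5°  →  T_1 = 0.32 T_2.
Vertical: T_1 sin 20° + T_2 sin 72.5° = 2117.
Substituting the horizontal relation into the vertical equation gives 1.063 T_2 = 2117, so T_2 = 1991 N.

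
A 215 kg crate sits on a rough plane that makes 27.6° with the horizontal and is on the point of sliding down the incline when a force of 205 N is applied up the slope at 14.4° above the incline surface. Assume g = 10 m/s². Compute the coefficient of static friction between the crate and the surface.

On the verge of sliding down the incline, friction is at its maximum μN and acts up the slope.
Perpendicular to incline: N = W cos 27.6° − P sin 14.4° = 1905 − 50.98 = 1854 N.
Along incline: P cos 14.4° + μN = W sin 27.6° → μ = (W sin 27.6° − P cos 14.4°) / N = 0.4301.

μ ≈ 0.430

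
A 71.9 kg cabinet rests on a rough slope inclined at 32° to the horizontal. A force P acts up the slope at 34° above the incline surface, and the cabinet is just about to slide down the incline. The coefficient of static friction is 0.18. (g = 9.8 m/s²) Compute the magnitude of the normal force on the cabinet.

N ≈ 393 N

On the verge of sliding down the incline, friction equals μN and acts up the slope.
Perpendicular: N + P sin 34° = W cos 32° = 597.6 N.
Along incline: P cos 34° + μN = W sin 32° with W sin 32° = 373.4 N.
Solving the pair for P and N: P = 365 N, N = 393.5 N (and f = μN = 70.82 N).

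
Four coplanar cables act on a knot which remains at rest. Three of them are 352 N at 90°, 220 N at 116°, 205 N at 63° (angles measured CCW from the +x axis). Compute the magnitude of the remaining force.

Sum the known components: ΣF_x = -3.374 N, ΣF_y = 732.4 N.
For equilibrium the remaining force must supply (−ΣF_x, −ΣF_y) = (3.374, -732.4) N.
Magnitude = √((3.374)² + (-732.4)²) = 732.4 N; direction = atan2(-732.4, 3.374) = 270.3°.

F ≈ 732 N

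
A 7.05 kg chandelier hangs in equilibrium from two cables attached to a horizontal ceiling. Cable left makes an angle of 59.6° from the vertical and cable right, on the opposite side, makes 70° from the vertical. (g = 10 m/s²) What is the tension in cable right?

Angles from the horizontal: cable left is 90° − 59.6° = 30.4°, cable right is 90° − 70° = 20°.
Weight W = 7.05 × 10 = 70.5 N acts straight down.
Horizontal: T_left cos 30.4° = T_right cos 20°  →  T_left = 1.089 T_right.
Vertical: T_left sin 30.4° + T_right sin 20° = 70.5.
Substituting the horizontal relation into the vertical equation gives 0.8933 T_right = 70.5, so T_right = 78.92 N.

T_right ≈ 78.9 N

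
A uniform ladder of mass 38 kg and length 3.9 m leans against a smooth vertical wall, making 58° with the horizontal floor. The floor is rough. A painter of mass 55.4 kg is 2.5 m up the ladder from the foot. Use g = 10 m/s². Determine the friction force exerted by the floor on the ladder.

f ≈ 341 N

Torques about the foot: N_wall · 3.9 sin 58° = 38×10×1.95 cos 58° + 55.4×10×2.5 cos 58° → N_wall = 340.63 N.
ΣF_x = 0: f_floor = N_wall = 340.63 N.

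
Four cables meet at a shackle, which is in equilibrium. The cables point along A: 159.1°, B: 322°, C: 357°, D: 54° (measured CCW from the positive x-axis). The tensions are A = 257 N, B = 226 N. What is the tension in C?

Resolve: ΣF_x = 257 cos 159.1° + 226 cos 322° + T_C cos 357° + T_D cos 54° = 0.
        ΣF_y = 257 sin 159.1° + 226 sin 322° + T_C sin 357° + T_D sin 54° = 0.
The known terms sum to (-62, -47.46) N, so 0.9986 T_C + 0.5878 T_D = 62 and -0.0523 T_C + 0.8090 T_D = 47.46.
Solving simultaneously: T_C = 26.55 N, T_D = 60.38 N.

T_C ≈ 26.5 N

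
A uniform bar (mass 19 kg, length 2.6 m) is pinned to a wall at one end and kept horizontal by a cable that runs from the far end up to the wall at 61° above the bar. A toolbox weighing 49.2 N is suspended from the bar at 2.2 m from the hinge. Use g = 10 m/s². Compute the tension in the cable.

Take torques about the hinge: T sin 61° · 2.6 = 19×10×1.3 + 49.2×2.2 = 355.24 N·m.
So T = 355.24 / (0.8746 × 2.6) = 156.22 N.

T ≈ 156 N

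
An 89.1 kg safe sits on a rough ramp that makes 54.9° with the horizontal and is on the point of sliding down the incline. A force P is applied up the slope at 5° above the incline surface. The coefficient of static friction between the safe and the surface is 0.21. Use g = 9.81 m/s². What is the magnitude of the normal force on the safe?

On the verge of sliding down the incline, friction equals μN and acts up the slope.
Perpendicular: N + P sin 5° = W cos 54.9° = 502.6 N.
Along incline: P cos 5° + μN = W sin 54.9° with W sin 54.9° = 715.1 N.
Solving the pair for P and N: P = 623.4 N, N = 448.3 N (and f = μN = 94.14 N).

N ≈ 448 N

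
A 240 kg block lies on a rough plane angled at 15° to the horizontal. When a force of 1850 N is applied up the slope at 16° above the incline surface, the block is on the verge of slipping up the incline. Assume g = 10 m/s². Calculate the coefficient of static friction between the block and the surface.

μ ≈ 0.640

On the verge of sliding up the incline, friction is at its maximum μN and acts down the slope.
Perpendicular to incline: N = W cos 15° − P sin 16° = 2318 − 509.9 = 1808 N.
Along incline: P cos 16° − μN = W sin 15° → μ = −(W sin 15° − P cos 16°) / N = 0.6399.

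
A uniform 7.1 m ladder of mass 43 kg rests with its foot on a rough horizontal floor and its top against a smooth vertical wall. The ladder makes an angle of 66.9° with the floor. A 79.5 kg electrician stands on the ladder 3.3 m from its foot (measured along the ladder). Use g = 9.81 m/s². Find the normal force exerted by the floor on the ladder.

ΣF_y = 0: N_floor = 43×9.81 + 79.5×9.81 = 1201.7 N.

N_floor ≈ 1200 N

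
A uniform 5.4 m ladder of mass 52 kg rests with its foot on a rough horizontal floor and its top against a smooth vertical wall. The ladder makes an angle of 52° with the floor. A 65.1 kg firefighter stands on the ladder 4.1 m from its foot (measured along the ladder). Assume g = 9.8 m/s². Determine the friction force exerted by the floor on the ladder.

f ≈ 578 N

Torques about the foot: N_wall · 5.4 sin 52° = 52×9.8×2.7 cos 52° + 65.1×9.8×4.1 cos 52° → N_wall = 577.52 N.
ΣF_x = 0: f_floor = N_wall = 577.52 N.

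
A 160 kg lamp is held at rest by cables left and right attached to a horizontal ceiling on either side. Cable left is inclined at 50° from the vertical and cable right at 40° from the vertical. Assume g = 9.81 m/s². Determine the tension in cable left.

Angles from the horizontal: cable left is 90° − 50° = 40°, cable right is 90° − 40° = 50°.
Weight W = 160 × 9.81 = 1570 N acts straight down.
Horizontal: T_left cos 40° = T_right cos 50°  →  T_right = 1.192 T_left.
Vertical: T_left sin 40° + T_right sin 50° = 1570.
Substituting the horizontal relation into the vertical equation gives 1.556 T_left = 1570, so T_left = 1009 N.

T_left ≈ 1010 N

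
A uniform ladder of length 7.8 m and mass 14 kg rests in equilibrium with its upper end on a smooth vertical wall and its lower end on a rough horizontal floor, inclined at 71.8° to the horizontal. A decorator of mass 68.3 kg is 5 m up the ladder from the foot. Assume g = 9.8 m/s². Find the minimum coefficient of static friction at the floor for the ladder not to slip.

ΣF_y = 0: N_floor = 14×9.8 + 68.3×9.8 = 806.54 N.
Torques about the foot: N_wall · 7.8 sin 71.8° = 14×9.8×3.9 cos 71.8° + 68.3×9.8×5 cos 71.8° → N_wall = 163.62 N.
ΣF_x = 0: f_floor = N_wall = 163.62 N.
μ_min = f_floor / N_floor = 163.62 / 806.54 = 0.2029.

μ_min ≈ 0.203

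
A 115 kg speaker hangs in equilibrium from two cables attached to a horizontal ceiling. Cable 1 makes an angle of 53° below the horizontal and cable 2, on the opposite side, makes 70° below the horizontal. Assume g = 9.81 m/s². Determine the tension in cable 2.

T_2 ≈ 810 N

Weight W = 115 × 9.81 = 1128 N acts straight down.
Horizontal: T_1 cos 53° = T_2 cos 70°  →  T_1 = 0.5683 T_2.
Vertical: T_1 sin 53° + T_2 sin 70° = 1128.
Substituting the horizontal relation into the vertical equation gives 1.394 T_2 = 1128, so T_2 = 809.5 N.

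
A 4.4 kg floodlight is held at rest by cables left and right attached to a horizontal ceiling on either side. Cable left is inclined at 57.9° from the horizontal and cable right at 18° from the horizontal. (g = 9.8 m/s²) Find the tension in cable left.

T_left ≈ 42.3 N

Weight W = 4.4 × 9.8 = 43.12 N acts straight down.
Horizontal: T_left cos 57.9° = T_right cos 18°  →  T_right = 0.5587 T_left.
Vertical: T_left sin 57.9° + T_right sin 18° = 43.12.
Substituting the horizontal relation into the vertical equation gives 1.02 T_left = 43.12, so T_left = 42.28 N.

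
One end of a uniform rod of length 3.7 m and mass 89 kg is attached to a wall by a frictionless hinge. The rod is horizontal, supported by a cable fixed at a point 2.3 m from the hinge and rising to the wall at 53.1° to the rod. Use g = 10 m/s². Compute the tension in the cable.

Take torques about the hinge: T sin 53.1° · 2.3 = 89×10×1.85 = 1646.5 N·m.
So T = 1646.5 / (0.7997 × 2.3) = 895.19 N.

T ≈ 895 N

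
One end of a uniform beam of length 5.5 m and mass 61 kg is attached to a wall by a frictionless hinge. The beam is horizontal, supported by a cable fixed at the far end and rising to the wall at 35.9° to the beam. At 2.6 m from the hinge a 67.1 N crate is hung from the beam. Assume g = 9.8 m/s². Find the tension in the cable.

Take torques about the hinge: T sin 35.9° · 5.5 = 61×9.8×2.75 + 67.1×2.6 = 1818.4 N·m.
So T = 1818.4 / (0.5864 × 5.5) = 563.84 N.

T ≈ 564 N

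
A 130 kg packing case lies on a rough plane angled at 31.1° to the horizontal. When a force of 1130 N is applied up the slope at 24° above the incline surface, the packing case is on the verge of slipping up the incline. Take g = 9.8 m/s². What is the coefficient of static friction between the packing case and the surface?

μ ≈ 0.593

On the verge of sliding up the incline, friction is at its maximum μN and acts down the slope.
Perpendicular to incline: N = W cos 31.1° − P sin 24° = 1091 − 459.6 = 631.3 N.
Along incline: P cos 24° − μN = W sin 31.1° → μ = −(W sin 31.1° − P cos 24°) / N = 0.5928.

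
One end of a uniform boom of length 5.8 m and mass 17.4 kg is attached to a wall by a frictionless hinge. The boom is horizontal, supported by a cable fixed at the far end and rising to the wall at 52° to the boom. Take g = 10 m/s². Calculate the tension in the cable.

T ≈ 110 N

Take torques about the hinge: T sin 52° · 5.8 = 17.4×10×2.9 = 504.6 N·m.
So T = 504.6 / (0.7880 × 5.8) = 110.4 N.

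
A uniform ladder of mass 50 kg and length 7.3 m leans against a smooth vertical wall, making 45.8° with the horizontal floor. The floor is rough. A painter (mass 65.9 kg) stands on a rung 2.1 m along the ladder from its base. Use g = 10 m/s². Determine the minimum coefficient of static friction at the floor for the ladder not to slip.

ΣF_y = 0: N_floor = 50×10 + 65.9×10 = 1159 N.
Torques about the foot: N_wall · 7.3 sin 45.8° = 50×10×3.65 cos 45.8° + 65.9×10×2.1 cos 45.8° → N_wall = 427.47 N.
ΣF_x = 0: f_floor = N_wall = 427.47 N.
μ_min = f_floor / N_floor = 427.47 / 1159 = 0.3688.

μ_min ≈ 0.369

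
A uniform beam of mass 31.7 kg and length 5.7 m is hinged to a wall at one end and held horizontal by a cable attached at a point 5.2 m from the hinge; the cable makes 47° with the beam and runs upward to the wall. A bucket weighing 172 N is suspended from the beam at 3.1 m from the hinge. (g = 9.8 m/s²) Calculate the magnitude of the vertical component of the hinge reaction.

|H_y| ≈ 210 N

Take torques about the hinge: T sin 47° · 5.2 = 31.7×9.8×2.85 + 172×3.1 = 1418.6 N·m.
So T = 1418.6 / (0.7314 × 5.2) = 373.01 N.
ΣF_y = 0: H_y = (31.7×9.8 + 172) − T sin 47° = 482.66 − 272.8 = 209.86 N.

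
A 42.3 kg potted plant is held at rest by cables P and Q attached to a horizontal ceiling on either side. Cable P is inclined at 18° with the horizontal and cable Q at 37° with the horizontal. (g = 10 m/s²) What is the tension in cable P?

T_P ≈ 412 N

Weight W = 42.3 × 10 = 423 N acts straight down.
Horizontal: T_P cos 18° = T_Q cos 37°  →  T_Q = 1.191 T_P.
Vertical: T_P sin 18° + T_Q sin 37° = 423.
Substituting the horizontal relation into the vertical equation gives 1.026 T_P = 423, so T_P = 412.4 N.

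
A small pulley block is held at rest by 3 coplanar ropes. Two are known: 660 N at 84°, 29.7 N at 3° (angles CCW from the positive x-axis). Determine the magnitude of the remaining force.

F ≈ 665 N

Sum the known components: ΣF_x = 98.65 N, ΣF_y = 657.9 N.
For equilibrium the remaining force must supply (−ΣF_x, −ΣF_y) = (-98.65, -657.9) N.
Magnitude = √((-98.65)² + (-657.9)²) = 665.3 N; direction = atan2(-657.9, -98.65) = 261.5°.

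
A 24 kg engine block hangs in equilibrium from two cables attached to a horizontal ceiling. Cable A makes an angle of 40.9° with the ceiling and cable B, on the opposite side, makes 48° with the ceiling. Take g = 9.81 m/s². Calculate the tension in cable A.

Weight W = 24 × 9.81 = 235.4 N acts straight down.
Horizontal: T_A cos 40.9° = T_B cos 48°  →  T_B = 1.13 T_A.
Vertical: T_A sin 40.9° + T_B sin 48° = 235.4.
Substituting the horizontal relation into the vertical equation gives 1.494 T_A = 235.4, so T_A = 157.6 N.

T_A ≈ 158 N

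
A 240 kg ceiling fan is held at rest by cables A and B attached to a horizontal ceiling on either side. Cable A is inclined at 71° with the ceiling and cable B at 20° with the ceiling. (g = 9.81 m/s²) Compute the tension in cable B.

T_B ≈ 767 N

Weight W = 240 × 9.81 = 2354 N acts straight down.
Horizontal: T_A cos 71° = T_B cos 20°  →  T_A = 2.886 T_B.
Vertical: T_A sin 71° + T_B sin 20° = 2354.
Substituting the horizontal relation into the vertical equation gives 3.071 T_B = 2354, so T_B = 766.6 N.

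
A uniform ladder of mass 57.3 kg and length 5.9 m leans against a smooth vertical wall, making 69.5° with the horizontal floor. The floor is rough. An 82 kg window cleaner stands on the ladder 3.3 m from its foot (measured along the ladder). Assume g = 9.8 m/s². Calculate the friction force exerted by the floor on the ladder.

f ≈ 273 N

Torques about the foot: N_wall · 5.9 sin 69.5° = 57.3×9.8×2.95 cos 69.5° + 82×9.8×3.3 cos 69.5° → N_wall = 273.03 N.
ΣF_x = 0: f_floor = N_wall = 273.03 N.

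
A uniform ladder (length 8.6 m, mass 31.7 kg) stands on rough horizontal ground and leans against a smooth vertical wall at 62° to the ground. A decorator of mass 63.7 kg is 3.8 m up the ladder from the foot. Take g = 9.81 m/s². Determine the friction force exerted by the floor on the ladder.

f ≈ 229 N

Torques about the foot: N_wall · 8.6 sin 62° = 31.7×9.81×4.3 cos 62° + 63.7×9.81×3.8 cos 62° → N_wall = 229.49 N.
ΣF_x = 0: f_floor = N_wall = 229.49 N.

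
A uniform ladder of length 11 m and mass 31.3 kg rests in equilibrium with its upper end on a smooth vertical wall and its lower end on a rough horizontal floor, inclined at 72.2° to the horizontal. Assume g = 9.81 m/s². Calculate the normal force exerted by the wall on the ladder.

Torques about the foot: N_wall · 11 sin 72.2° = 31.3×9.81×5.5 cos 72.2° → N_wall = 49.292 N.

N_wall ≈ 49.3 N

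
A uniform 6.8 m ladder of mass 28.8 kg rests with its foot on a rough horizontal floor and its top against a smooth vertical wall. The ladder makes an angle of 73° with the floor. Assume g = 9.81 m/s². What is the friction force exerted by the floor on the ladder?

Torques about the foot: N_wall · 6.8 sin 73° = 28.8×9.81×3.4 cos 73° → N_wall = 43.189 N.
ΣF_x = 0: f_floor = N_wall = 43.189 N.

f ≈ 43.2 N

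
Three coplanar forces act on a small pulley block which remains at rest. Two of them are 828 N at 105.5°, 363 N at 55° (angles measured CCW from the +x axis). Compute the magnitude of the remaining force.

F ≈ 1100 N

Sum the known components: ΣF_x = -13.07 N, ΣF_y = 1095 N.
For equilibrium the remaining force must supply (−ΣF_x, −ΣF_y) = (13.07, -1095) N.
Magnitude = √((13.07)² + (-1095)²) = 1095 N; direction = atan2(-1095, 13.07) = 270.7°.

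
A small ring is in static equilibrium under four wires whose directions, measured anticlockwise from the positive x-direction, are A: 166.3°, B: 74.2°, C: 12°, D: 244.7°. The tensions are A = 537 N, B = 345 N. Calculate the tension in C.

T_C ≈ 733 N

Resolve: ΣF_x = 537 cos 166.3° + 345 cos 74.2° + T_C cos 12° + T_D cos 244.7° = 0.
        ΣF_y = 537 sin 166.3° + 345 sin 74.2° + T_C sin 12° + T_D sin 244.7° = 0.
The known terms sum to (-427.8, 459.1) N, so 0.9781 T_C − 0.4274 T_D = 427.8 and 0.2079 T_C − 0.9041 T_D = -459.1.
Solving simultaneously: T_C = 732.9 N, T_D = 676.4 N.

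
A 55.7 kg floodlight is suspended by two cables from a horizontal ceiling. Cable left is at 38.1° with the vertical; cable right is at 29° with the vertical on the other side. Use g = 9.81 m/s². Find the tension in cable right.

T_right ≈ 366 N

Angles from the horizontal: cable left is 90° − 38.1° = 51.9°, cable right is 90° − 29° = 61°.
Weight W = 55.7 × 9.81 = 546.4 N acts straight down.
Horizontal: T_left cos 51.9° = T_right cos 61°  →  T_left = 0.7857 T_right.
Vertical: T_left sin 51.9° + T_right sin 61° = 546.4.
Substituting the horizontal relation into the vertical equation gives 1.493 T_right = 546.4, so T_right = 366 N.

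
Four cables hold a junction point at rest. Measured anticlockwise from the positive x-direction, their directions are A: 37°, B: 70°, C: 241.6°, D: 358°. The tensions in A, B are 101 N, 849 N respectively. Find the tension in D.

T_D ≈ 91.5 N

Resolve: ΣF_x = 101 cos 37° + 849 cos 70° + T_C cos 241.6° + T_D cos 358° = 0.
        ΣF_y = 101 sin 37° + 849 sin 70° + T_C sin 241.6° + T_D sin 358° = 0.
The known terms sum to (371, 858.6) N, so -0.4756 T_C + 0.9994 T_D = -371 and -0.8796 T_C − 0.0349 T_D = -858.6.
Solving simultaneously: T_C = 972.4 N, T_D = 91.53 N.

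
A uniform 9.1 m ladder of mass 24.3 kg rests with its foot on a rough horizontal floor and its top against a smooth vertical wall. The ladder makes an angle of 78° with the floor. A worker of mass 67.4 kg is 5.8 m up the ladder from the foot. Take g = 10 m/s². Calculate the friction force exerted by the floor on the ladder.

Torques about the foot: N_wall · 9.1 sin 78° = 24.3×10×4.55 cos 78° + 67.4×10×5.8 cos 78° → N_wall = 117.14 N.
ΣF_x = 0: f_floor = N_wall = 117.14 N.

f ≈ 117 N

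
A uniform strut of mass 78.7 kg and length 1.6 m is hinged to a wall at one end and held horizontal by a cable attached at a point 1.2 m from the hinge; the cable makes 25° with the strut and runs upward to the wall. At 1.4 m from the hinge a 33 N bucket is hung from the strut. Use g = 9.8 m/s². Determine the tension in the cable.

T ≈ 1310 N

Take torques about the hinge: T sin 25° · 1.2 = 78.7×9.8×0.8 + 33×1.4 = 663.21 N·m.
So T = 663.21 / (0.4226 × 1.2) = 1307.7 N.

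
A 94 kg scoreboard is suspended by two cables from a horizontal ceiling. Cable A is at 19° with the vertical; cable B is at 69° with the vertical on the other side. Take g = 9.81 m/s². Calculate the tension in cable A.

T_A ≈ 861 N

Angles from the horizontal: cable A is 90° − 19° = 71°, cable B is 90° − 69° = 21°.
Weight W = 94 × 9.81 = 922.1 N acts straight down.
Horizontal: T_A cos 71° = T_B cos 21°  →  T_B = 0.3487 T_A.
Vertical: T_A sin 71° + T_B sin 21° = 922.1.
Substituting the horizontal relation into the vertical equation gives 1.07 T_A = 922.1, so T_A = 861.4 N.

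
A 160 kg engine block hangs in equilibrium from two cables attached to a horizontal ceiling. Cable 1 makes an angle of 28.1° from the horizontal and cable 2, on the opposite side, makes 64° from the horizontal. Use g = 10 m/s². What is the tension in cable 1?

T_1 ≈ 702 N

Weight W = 160 × 10 = 1600 N acts straight down.
Horizontal: T_1 cos 28.1° = T_2 cos 64°  →  T_2 = 2.012 T_1.
Vertical: T_1 sin 28.1° + T_2 sin 64° = 1600.
Substituting the horizontal relation into the vertical equation gives 2.28 T_1 = 1600, so T_1 = 701.9 N.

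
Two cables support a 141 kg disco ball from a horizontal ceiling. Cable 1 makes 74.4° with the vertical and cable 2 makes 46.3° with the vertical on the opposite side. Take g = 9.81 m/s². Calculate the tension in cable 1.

Angles from the horizontal: cable 1 is 90° − 74.4° = 15.6°, cable 2 is 90° − 46.3° = 43.7°.
Weight W = 141 × 9.81 = 1383 N acts straight down.
Horizontal: T_1 cos 15.6° = T_2 cos 43.7°  →  T_2 = 1.332 T_1.
Vertical: T_1 sin 15.6° + T_2 sin 43.7° = 1383.
Substituting the horizontal relation into the vertical equation gives 1.189 T_1 = 1383, so T_1 = 1163 N.

T_1 ≈ 1160 N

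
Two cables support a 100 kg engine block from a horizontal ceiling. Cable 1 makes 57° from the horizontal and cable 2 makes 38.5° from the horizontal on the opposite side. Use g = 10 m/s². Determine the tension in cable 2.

Weight W = 100 × 10 = 1000 N acts straight down.
Horizontal: T_1 cos 57° = T_2 cos 38.5°  →  T_1 = 1.437 T_2.
Vertical: T_1 sin 57° + T_2 sin 38.5° = 1000.
Substituting the horizontal relation into the vertical equation gives 1.828 T_2 = 1000, so T_2 = 547.2 N.

T_2 ≈ 547 N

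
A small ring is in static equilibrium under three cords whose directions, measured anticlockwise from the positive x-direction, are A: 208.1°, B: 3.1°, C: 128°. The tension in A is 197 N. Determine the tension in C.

Resolve: ΣF_x = 197 cos 208.1° + T_B cos 3.1° + T_C cos 128° = 0.
        ΣF_y = 197 sin 208.1° + T_B sin 3.1° + T_C sin 128° = 0.
The known terms sum to (-173.8, -92.79) N, so 0.9985 T_B − 0.6157 T_C = 173.8 and 0.0541 T_B + 0.7880 T_C = 92.79.
Solving simultaneously: T_B = 236.6 N, T_C = 101.5 N.

T_C ≈ 102 N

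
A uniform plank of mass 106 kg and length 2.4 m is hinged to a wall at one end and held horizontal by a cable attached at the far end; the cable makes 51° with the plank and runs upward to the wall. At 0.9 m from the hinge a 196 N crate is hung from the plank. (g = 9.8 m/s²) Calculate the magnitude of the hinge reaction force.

Take torques about the hinge: T sin 51° · 2.4 = 106×9.8×1.2 + 196×0.9 = 1423 N·m.
So T = 1423 / (0.7771 × 2.4) = 762.92 N.
ΣF_x = 0: H_x = T cos 51° = 480.12 N.
ΣF_y = 0: H_y = (106×9.8 + 196) − T sin 51° = 1234.8 − 592.9 = 641.9 N.
|H| = √(H_x² + H_y²) = √((480.12)² + (641.9)²) = 801.59 N.

|H| ≈ 802 N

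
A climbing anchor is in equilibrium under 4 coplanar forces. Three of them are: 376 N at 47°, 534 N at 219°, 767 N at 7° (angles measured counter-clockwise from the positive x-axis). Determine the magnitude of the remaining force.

Sum the known components: ΣF_x = 602.7 N, ΣF_y = 32.41 N.
For equilibrium the remaining force must supply (−ΣF_x, −ΣF_y) = (-602.7, -32.41) N.
Magnitude = √((-602.7)² + (-32.41)²) = 603.6 N; direction = atan2(-32.41, -602.7) = 183.1°.

F ≈ 604 N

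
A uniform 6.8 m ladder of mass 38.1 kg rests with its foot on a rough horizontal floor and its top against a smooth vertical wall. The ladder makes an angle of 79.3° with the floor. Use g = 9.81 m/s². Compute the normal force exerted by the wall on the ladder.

N_wall ≈ 35.3 N

Torques about the foot: N_wall · 6.8 sin 79.3° = 38.1×9.81×3.4 cos 79.3° → N_wall = 35.311 N.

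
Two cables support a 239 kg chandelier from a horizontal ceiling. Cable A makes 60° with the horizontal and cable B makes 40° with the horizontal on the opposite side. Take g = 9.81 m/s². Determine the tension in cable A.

T_A ≈ 1820 N

Weight W = 239 × 9.81 = 2345 N acts straight down.
Horizontal: T_A cos 60° = T_B cos 40°  →  T_B = 0.6527 T_A.
Vertical: T_A sin 60° + T_B sin 40° = 2345.
Substituting the horizontal relation into the vertical equation gives 1.286 T_A = 2345, so T_A = 1824 N.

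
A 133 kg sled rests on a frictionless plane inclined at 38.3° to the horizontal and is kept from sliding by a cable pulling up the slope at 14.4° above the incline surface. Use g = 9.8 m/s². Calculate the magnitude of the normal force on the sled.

Take axes along and perpendicular to the incline. Weight components: W sin 38.3° = 807.8 N down-slope, W cos 38.3° = 1023 N into the surface.
Along incline: T cos 14.4° = W sin 38.3° → T = 834 N.
Perpendicular: N = W cos 38.3° − T sin 14.4° = 815.5 N.

N ≈ 815 N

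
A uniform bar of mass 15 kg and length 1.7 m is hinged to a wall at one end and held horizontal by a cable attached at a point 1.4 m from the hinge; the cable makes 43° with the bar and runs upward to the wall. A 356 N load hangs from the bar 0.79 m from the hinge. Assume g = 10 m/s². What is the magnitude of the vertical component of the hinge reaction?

Take torques about the hinge: T sin 43° · 1.4 = 15×10×0.85 + 356×0.79 = 408.74 N·m.
So T = 408.74 / (0.6820 × 1.4) = 428.09 N.
ΣF_y = 0: H_y = (15×10 + 356) − T sin 43° = 506 − 291.96 = 214.04 N.

|H_y| ≈ 214 N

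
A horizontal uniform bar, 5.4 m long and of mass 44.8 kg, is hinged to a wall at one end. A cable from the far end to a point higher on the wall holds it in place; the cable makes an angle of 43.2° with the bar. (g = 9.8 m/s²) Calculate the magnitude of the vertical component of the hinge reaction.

Take torques about the hinge: T sin 43.2° · 5.4 = 44.8×9.8×2.7 = 1185.4 N·m.
So T = 1185.4 / (0.6845 × 5.4) = 320.68 N.
ΣF_y = 0: H_y = (44.8×9.8) − T sin 43.2° = 439.04 − 219.52 = 219.52 N.

|H_y| ≈ 220 N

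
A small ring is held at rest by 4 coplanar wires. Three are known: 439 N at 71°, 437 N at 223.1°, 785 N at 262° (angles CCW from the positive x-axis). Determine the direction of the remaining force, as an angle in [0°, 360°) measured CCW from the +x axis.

Sum the known components: ΣF_x = -285.4 N, ΣF_y = -660.9 N.
For equilibrium the remaining force must supply (−ΣF_x, −ΣF_y) = (285.4, 660.9) N.
Magnitude = √((285.4)² + (660.9)²) = 719.9 N; direction = atan2(660.9, 285.4) = 66.6°.

θ ≈ 66.6°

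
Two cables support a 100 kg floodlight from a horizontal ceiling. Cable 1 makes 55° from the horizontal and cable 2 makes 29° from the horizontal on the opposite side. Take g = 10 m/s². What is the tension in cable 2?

Weight W = 100 × 10 = 1000 N acts straight down.
Horizontal: T_1 cos 55° = T_2 cos 29°  →  T_1 = 1.525 T_2.
Vertical: T_1 sin 55° + T_2 sin 29° = 1000.
Substituting the horizontal relation into the vertical equation gives 1.734 T_2 = 1000, so T_2 = 576.7 N.

T_2 ≈ 577 N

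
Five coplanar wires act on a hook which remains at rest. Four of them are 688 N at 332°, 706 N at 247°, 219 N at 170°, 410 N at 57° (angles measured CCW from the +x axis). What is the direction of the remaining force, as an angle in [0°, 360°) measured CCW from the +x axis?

Sum the known components: ΣF_x = 339.2 N, ΣF_y = -591 N.
For equilibrium the remaining force must supply (−ΣF_x, −ΣF_y) = (-339.2, 591) N.
Magnitude = √((-339.2)² + (591)²) = 681.4 N; direction = atan2(591, -339.2) = 119.9°.

θ ≈ 120°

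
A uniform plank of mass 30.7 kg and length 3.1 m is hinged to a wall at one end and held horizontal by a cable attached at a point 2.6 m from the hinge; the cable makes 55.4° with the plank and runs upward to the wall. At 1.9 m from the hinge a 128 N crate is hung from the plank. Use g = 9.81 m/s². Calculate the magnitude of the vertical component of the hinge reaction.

Take torques about the hinge: T sin 55.4° · 2.6 = 30.7×9.81×1.55 + 128×1.9 = 710.01 N·m.
So T = 710.01 / (0.8231 × 2.6) = 331.76 N.
ΣF_y = 0: H_y = (30.7×9.81 + 128) − T sin 55.4° = 429.17 − 273.08 = 156.09 N.

|H_y| ≈ 156 N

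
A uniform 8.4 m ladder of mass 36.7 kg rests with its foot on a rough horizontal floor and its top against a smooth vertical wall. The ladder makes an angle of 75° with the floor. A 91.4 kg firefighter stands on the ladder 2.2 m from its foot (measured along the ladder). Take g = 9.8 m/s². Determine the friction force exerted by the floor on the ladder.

f ≈ 111 N

Torques about the foot: N_wall · 8.4 sin 75° = 36.7×9.8×4.2 cos 75° + 91.4×9.8×2.2 cos 75° → N_wall = 111.04 N.
ΣF_x = 0: f_floor = N_wall = 111.04 N.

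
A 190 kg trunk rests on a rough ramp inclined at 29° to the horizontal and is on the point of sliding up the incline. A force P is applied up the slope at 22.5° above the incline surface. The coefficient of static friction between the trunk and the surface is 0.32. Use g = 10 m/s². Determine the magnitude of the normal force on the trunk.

On the verge of sliding up the incline, friction equals μN and acts down the slope.
Perpendicular: N + P sin 22.5° = W cos 29° = 1662 N.
Along incline: P cos 22.5° = W sin 29° + μN  with W sin 29° = 921.1 N.
Solving the pair for P and N: P = 1389 N, N = 1130 N (and f = μN = 361.7 N).

N ≈ 1130 N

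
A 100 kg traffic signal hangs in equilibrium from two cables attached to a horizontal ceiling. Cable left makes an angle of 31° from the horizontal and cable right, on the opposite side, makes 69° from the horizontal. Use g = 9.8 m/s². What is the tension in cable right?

Weight W = 100 × 9.8 = 980 N acts straight down.
Horizontal: T_left cos 31° = T_right cos 69°  →  T_left = 0.4181 T_right.
Vertical: T_left sin 31° + T_right sin 69° = 980.
Substituting the horizontal relation into the vertical equation gives 1.149 T_right = 980, so T_right = 853 N.

T_right ≈ 853 N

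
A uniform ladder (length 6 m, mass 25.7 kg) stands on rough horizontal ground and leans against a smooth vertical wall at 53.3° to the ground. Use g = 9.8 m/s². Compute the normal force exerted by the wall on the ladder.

N_wall ≈ 93.9 N

Torques about the foot: N_wall · 6 sin 53.3° = 25.7×9.8×3 cos 53.3° → N_wall = 93.865 N.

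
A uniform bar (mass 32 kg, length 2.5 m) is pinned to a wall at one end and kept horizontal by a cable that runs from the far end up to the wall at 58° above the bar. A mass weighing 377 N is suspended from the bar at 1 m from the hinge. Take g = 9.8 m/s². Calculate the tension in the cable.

Take torques about the hinge: T sin 58° · 2.5 = 32×9.8×1.25 + 377×1 = 769 N·m.
So T = 769 / (0.8480 × 2.5) = 362.72 N.

T ≈ 363 N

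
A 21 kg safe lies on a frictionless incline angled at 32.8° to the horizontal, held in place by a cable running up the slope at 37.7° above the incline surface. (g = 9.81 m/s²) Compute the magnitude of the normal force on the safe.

Take axes along and perpendicular to the incline. Weight components: W sin 32.8° = 111.6 N down-slope, W cos 32.8° = 173.2 N into the surface.
Along incline: T cos 37.7° = W sin 32.8° → T = 141 N.
Perpendicular: N = W cos 32.8° − T sin 37.7° = 86.91 N.

N ≈ 86.9 N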